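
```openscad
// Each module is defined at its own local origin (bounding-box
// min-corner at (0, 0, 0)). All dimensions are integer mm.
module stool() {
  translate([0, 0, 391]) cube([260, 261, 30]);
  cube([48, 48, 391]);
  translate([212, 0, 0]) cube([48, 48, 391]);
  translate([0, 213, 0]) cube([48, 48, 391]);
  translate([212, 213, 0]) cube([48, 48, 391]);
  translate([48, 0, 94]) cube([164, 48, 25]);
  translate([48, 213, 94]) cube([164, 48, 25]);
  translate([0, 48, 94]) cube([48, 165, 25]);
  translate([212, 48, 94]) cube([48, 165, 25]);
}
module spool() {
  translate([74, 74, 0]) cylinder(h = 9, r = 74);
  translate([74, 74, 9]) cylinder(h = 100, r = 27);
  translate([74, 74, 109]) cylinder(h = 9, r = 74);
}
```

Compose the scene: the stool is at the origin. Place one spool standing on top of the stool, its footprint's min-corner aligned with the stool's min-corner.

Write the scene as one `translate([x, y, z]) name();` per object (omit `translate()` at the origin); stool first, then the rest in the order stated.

stool();
translate([0, 0, 421]) spool();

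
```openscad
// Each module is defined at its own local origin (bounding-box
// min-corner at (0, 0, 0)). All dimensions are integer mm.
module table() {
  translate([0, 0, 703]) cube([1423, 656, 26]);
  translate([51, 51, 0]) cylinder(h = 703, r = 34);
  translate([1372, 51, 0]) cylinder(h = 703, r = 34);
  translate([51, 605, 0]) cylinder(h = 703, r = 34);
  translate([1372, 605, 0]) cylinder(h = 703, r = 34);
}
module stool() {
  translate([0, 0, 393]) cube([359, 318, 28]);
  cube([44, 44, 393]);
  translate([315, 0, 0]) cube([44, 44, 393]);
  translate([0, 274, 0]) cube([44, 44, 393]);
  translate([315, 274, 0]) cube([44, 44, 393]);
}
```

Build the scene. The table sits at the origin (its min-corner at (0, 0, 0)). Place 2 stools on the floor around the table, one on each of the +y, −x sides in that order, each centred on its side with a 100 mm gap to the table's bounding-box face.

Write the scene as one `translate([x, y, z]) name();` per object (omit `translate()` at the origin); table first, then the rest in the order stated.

table();
translate([532, 756, 0]) stool();
translate([-459, 169, 0]) stool();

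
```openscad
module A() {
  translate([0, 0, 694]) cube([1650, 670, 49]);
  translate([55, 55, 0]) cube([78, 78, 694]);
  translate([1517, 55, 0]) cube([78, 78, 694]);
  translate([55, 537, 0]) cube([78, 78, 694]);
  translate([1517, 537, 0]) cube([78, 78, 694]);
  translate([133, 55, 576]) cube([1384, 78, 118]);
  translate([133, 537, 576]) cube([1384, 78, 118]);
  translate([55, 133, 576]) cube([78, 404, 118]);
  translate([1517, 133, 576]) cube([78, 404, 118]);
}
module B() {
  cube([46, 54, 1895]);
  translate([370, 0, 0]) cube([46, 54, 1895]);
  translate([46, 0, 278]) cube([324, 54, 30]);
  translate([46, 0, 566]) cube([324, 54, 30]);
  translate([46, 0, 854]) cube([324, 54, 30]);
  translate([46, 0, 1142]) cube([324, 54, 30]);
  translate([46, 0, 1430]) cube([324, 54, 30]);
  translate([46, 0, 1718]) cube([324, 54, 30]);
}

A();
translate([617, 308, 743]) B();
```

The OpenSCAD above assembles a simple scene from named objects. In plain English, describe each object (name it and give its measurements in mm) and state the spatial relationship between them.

A is a rectangular dining table. The top is 1650×670×49 mm with its upper surface at z = 743 mm. It stands on four 78×78 mm square legs, each inset 55 mm from the nearest pair of top edges, running from the floor to the underside of the top. Four apron rails, 78 mm thick and 118 mm tall, run between adjacent legs with their top edges flush with the underside of the top and their outer faces flush with the legs' outer faces.

B is a wooden ladder with two side rails of 46×54 mm section and 1895 mm height, set 416 mm apart overall. Between them run 6 rectangular rungs (54 mm deep, 30 mm thick), front faces flush with the rails' −y face. The bottom of the first rung is 278 mm above the floor and each subsequent rung is 288 mm higher than the one below.

The ladder is on top of the table, centred.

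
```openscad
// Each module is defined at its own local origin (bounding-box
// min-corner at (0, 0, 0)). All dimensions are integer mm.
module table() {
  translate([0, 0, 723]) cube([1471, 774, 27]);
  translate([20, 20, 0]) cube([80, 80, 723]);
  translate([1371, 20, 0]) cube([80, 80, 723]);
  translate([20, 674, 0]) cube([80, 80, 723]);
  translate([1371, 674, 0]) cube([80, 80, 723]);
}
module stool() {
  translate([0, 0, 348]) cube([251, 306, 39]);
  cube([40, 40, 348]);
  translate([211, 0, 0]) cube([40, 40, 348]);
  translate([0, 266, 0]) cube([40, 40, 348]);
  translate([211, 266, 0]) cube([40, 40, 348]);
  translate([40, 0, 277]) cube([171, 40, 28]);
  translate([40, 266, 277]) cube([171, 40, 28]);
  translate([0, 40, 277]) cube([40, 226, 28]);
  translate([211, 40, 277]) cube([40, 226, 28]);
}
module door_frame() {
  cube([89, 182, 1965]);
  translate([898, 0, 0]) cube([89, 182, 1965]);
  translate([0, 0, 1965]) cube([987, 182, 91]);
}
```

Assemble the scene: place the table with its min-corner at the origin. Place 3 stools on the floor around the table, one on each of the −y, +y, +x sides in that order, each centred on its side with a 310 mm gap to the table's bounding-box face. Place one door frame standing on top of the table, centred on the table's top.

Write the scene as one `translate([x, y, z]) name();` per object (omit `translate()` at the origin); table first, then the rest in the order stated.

table();
translate([610, -616, 0]) stool();
translate([610, 1084, 0]) stool();
translate([1781, 234, 0]) stool();
translate([242, 296, 750]) door_frame();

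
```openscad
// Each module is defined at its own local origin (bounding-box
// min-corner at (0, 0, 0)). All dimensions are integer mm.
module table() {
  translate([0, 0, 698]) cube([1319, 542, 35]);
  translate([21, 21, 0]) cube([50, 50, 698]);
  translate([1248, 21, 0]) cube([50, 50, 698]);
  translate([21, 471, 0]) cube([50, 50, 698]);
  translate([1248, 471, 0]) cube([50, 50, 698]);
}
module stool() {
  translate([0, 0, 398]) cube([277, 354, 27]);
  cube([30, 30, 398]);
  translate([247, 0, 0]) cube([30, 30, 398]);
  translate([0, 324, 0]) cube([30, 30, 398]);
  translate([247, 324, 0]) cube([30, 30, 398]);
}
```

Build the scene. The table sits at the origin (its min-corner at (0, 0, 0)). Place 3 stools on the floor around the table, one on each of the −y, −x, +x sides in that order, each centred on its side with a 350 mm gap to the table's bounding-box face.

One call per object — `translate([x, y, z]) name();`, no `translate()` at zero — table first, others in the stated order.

table();
translate([521, -704, 0]) stool();
translate([-627, 94, 0]) stool();
translate([1669, 94, 0]) stool();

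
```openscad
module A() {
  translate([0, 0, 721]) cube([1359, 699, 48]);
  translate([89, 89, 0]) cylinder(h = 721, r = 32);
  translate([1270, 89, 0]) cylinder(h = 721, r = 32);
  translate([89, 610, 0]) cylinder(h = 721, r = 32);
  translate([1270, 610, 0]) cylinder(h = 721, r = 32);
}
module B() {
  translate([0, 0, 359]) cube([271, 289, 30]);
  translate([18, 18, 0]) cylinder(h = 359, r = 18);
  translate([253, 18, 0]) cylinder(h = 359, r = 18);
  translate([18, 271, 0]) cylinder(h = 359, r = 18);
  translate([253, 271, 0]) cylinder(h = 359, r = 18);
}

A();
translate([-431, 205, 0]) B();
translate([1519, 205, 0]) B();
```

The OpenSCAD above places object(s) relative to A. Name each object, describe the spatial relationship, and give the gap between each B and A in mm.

A is a table. B is a stool. Two stools sit around the table at the −x, +x sides. The gap between each stool and the table is 160 mm.

Each stool's nearest face is 160 mm from the table's bounding box.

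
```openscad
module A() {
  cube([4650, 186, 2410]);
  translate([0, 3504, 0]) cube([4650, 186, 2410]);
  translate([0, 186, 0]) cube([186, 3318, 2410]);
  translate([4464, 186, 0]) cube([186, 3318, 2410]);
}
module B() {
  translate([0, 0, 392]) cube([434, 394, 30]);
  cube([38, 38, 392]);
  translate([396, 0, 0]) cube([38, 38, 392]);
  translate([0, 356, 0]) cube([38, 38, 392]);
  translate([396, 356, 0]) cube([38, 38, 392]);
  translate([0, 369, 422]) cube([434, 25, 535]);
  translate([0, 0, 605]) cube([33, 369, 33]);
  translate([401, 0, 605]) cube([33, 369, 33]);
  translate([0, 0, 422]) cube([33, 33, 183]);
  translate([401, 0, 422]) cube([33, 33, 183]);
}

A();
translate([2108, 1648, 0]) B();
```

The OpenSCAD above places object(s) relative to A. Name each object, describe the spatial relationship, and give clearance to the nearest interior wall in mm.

A is a house frame. B is a chair. The chair sits inside the house frame, centred. The clearance to the nearest interior wall is 1462 mm.

Clearances: x = 1922, y = 1462; minimum 1462 mm.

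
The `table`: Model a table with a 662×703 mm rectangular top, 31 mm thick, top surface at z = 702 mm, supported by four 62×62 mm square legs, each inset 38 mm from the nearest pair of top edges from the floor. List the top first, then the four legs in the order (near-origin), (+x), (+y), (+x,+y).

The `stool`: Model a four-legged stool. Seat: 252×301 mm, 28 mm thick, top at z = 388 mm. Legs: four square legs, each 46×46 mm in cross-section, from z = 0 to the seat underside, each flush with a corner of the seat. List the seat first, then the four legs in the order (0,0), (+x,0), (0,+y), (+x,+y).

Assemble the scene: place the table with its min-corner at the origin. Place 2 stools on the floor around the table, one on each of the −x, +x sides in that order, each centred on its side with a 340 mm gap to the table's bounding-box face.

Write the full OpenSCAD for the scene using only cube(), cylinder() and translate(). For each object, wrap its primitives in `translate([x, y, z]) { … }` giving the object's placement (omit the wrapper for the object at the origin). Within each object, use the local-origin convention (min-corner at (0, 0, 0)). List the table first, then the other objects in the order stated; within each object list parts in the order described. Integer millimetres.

translate([0, 0, 671]) cube([662, 703, 31]);
translate([38, 38, 0]) cube([62, 62, 671]);
translate([562, 38, 0]) cube([62, 62, 671]);
translate([38, 603, 0]) cube([62, 62, 671]);
translate([562, 603, 0]) cube([62, 62, 671]);
translate([-592, 201, 0]) {
  translate([0, 0, 360]) cube([252, 301, 28]);
  cube([46, 46, 360]);
  translate([206, 0, 0]) cube([46, 46, 360]);
  translate([0, 255, 0]) cube([46, 46, 360]);
  translate([206, 255, 0]) cube([46, 46, 360]);
}
translate([1002, 201, 0]) {
  translate([0, 0, 360]) cube([252, 301, 28]);
  cube([46, 46, 360]);
  translate([206, 0, 0]) cube([46, 46, 360]);
  translate([0, 255, 0]) cube([46, 46, 360]);
  translate([206, 255, 0]) cube([46, 46, 360]);
}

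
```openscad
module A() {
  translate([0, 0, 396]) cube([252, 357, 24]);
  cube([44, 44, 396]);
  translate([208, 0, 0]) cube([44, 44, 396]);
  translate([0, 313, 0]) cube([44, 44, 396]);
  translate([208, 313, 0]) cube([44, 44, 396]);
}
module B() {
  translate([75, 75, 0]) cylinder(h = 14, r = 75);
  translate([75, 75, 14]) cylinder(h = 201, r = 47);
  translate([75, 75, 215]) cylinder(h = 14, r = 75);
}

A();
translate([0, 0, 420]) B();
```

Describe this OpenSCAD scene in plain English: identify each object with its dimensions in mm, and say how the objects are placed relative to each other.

A is a four-legged stool. The seat is 252×357 mm, 24 mm thick, top at z = 420 mm. It stands on four square legs, each 44×44 mm in cross-section, from z = 0 to the seat underside, each flush with a corner of the seat.

B is a spool: two coaxial disc flanges of radius 75 mm and thickness 14 mm, joined by a core cylinder of radius 47 mm and height 201 mm. The lower flange rests on z = 0 and the three cylinders share a vertical axis.

The spool is on top of the stool.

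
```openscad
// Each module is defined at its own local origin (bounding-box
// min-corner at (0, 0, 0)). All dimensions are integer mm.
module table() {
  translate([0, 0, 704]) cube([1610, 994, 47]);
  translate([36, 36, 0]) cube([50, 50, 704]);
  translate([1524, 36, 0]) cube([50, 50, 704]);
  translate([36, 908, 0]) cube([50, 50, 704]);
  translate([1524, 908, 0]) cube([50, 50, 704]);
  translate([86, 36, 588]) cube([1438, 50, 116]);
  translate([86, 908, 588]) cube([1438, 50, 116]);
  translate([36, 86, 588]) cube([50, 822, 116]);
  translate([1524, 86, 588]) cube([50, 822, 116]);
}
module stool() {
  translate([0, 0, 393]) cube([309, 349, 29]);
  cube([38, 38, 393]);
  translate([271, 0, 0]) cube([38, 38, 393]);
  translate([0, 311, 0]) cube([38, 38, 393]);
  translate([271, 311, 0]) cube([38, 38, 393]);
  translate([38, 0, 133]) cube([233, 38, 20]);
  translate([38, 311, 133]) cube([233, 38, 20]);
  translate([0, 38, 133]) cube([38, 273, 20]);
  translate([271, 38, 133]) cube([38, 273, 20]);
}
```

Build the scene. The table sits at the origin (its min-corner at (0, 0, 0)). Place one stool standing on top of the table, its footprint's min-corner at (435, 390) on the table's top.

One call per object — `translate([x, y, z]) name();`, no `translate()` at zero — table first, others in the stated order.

table();
translate([435, 390, 751]) stool();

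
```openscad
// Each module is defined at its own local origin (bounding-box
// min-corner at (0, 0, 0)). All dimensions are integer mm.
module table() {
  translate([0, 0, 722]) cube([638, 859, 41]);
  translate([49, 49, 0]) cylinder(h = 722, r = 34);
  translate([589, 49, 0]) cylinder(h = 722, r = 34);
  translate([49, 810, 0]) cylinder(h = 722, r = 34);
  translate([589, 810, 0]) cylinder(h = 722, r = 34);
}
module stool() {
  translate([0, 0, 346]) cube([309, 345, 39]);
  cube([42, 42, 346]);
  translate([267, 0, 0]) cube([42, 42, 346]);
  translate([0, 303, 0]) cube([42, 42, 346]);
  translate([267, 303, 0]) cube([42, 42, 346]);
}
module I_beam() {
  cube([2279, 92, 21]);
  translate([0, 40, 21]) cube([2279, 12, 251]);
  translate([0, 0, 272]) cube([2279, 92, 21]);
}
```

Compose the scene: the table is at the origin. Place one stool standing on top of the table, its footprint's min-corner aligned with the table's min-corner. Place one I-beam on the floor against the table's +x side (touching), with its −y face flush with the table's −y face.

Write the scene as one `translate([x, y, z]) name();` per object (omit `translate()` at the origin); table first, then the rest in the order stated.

table();
translate([0, 0, 763]) stool();
translate([638, 0, 0]) I_beam();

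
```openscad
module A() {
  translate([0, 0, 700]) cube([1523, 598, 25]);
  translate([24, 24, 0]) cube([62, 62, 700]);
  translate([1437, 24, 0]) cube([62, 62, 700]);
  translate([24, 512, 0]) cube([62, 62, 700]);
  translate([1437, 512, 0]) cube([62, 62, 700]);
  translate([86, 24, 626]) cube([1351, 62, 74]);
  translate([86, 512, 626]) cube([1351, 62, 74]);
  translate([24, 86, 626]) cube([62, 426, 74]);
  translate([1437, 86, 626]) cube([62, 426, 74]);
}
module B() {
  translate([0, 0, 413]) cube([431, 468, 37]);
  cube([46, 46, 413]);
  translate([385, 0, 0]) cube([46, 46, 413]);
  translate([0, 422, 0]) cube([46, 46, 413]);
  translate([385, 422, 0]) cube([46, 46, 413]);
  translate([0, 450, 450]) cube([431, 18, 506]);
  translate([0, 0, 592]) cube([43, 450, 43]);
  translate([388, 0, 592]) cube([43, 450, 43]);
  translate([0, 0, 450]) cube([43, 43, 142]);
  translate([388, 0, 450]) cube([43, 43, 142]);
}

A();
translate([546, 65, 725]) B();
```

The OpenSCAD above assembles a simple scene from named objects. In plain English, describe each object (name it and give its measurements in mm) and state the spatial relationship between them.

A is a table: top 1523 mm (x) × 598 mm (y), 25 mm thick, upper face at z = 725 mm, on four 62×62 mm square legs, each inset 24 mm from the nearest pair of top edges, running from z = 0 to the bottom of the top. Four apron rails, 62 mm thick and 74 mm tall, run between adjacent legs with their top edges flush with the underside of the top and their outer faces flush with the legs' outer faces.

B is a chair: 431×468 mm seat, 37 mm thick, top at z = 450 mm, on four 46 mm square corner legs flush with the seat edges. A 18 mm thick backrest slab spans the full seat width, extending 506 mm above the seat top, its back face flush with the seat's +y edge. Two armrests of 43×43 mm section run along each side from the seat's front edge to the front of the backrest, top faces 185 mm above the seat top and outer faces flush with the seat's x-edges; a 43×43 mm post under the front of each armrest stands on the seat at the front corner.

The chair is on top of the table, centred.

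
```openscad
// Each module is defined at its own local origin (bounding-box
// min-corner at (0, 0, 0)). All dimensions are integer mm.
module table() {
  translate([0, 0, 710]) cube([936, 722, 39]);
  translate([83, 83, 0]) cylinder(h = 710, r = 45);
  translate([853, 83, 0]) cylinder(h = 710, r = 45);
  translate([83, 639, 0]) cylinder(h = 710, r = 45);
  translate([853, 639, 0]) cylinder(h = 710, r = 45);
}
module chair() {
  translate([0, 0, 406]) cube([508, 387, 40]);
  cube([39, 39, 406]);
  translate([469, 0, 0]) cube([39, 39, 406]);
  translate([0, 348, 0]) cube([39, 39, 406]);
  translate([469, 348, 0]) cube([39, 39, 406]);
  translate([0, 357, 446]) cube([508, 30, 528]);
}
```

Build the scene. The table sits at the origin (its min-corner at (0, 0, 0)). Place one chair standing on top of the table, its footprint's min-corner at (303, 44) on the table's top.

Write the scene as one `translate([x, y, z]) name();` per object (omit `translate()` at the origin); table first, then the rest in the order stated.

table();
translate([303, 44, 749]) chair();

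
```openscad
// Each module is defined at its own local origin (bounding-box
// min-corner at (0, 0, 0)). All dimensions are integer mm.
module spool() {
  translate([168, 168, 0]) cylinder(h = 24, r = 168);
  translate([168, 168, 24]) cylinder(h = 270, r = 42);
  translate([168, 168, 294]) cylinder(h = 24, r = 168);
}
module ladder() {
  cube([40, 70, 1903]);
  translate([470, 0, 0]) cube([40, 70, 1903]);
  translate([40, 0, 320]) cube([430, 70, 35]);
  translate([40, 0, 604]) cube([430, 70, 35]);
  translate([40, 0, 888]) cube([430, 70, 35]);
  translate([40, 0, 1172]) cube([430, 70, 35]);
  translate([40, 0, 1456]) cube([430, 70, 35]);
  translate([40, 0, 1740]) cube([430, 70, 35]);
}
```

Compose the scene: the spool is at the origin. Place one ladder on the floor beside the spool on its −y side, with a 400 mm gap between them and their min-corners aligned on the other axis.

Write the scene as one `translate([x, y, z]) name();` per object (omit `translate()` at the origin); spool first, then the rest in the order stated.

spool();
translate([0, -470, 0]) ladder();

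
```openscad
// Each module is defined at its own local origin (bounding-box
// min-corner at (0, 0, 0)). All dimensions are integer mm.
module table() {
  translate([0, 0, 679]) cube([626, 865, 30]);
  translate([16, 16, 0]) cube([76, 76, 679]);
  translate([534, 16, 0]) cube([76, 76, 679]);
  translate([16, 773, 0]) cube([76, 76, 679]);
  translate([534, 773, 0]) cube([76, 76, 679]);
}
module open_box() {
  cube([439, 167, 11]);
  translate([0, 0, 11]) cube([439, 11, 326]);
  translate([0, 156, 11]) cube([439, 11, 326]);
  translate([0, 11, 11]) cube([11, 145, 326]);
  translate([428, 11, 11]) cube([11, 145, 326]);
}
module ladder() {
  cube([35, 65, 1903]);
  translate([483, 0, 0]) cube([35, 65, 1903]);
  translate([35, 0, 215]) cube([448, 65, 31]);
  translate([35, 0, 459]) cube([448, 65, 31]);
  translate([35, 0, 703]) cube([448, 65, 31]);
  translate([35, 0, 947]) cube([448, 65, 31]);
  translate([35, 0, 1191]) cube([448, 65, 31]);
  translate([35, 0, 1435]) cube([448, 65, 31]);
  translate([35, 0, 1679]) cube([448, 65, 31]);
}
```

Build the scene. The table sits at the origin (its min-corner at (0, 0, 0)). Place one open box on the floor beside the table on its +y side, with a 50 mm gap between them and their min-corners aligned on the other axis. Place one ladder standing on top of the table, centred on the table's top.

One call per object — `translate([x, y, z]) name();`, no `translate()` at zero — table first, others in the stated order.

table();
translate([0, 915, 0]) open_box();
translate([54, 400, 709]) ladder();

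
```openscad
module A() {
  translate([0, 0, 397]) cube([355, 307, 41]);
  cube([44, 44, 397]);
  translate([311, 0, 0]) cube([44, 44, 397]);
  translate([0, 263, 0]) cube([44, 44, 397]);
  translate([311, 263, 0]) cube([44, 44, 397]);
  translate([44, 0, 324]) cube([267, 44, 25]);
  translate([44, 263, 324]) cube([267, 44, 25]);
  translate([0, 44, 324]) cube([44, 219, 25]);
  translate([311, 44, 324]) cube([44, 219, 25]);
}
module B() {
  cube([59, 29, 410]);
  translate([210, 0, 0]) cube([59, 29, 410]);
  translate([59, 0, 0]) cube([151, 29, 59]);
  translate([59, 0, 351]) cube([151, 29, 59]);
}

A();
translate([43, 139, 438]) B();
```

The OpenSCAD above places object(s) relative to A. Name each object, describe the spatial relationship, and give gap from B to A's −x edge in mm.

A is a stool. B is a picture frame. The picture frame is on top of the stool, centred. The gap from the picture frame to the stool's −x edge is 43 mm.

The picture frame's min-x is at 43; the stool's min-x is 0; gap = 43 mm.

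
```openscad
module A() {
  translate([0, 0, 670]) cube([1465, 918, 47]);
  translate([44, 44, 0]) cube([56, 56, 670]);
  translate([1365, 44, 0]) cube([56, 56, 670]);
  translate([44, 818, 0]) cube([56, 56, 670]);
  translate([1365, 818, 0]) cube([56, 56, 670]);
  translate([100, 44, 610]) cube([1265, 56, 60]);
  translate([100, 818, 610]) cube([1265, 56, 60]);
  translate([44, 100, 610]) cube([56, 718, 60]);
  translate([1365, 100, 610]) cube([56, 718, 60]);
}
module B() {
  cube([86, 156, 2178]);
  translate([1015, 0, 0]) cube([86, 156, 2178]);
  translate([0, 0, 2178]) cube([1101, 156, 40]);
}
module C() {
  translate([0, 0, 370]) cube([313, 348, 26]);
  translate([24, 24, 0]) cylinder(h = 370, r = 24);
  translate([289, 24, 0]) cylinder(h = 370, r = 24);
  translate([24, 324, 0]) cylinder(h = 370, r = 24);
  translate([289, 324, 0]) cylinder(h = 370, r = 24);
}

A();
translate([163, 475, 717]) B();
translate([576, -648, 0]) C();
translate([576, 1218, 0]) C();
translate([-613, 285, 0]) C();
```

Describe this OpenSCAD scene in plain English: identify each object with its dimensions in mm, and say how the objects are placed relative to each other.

A is a rectangular dining table. The top is 1465×918×47 mm with its upper surface at z = 717 mm. It stands on four 56×56 mm square legs, each inset 44 mm from the nearest pair of top edges, running from the floor to the underside of the top. Four apron rails, 56 mm thick and 60 mm tall, run between adjacent legs with their top edges flush with the underside of the top and their outer faces flush with the legs' outer faces.

B is a door frame. The clear opening is 929 mm wide and 2178 mm high. Two 86 mm wide jambs, 156 mm deep, stand either side of the opening from the floor to the top of the opening. A 40 mm thick head sits across the top of both jambs, spanning the full outside width of the frame.

C is a simple wooden stool: a rectangular seat 313 mm (x) by 348 mm (y), 26 mm thick, top face at z = 396 mm, on four round legs, each 48 mm in diameter. The legs rest on z = 0, each leg's axis is inset half a diameter from the nearest pair of seat edges (so the leg's bounding box is flush with the corner).

The door frame is on top of the table. Three stools sit around the table at the −y, +y, −x sides.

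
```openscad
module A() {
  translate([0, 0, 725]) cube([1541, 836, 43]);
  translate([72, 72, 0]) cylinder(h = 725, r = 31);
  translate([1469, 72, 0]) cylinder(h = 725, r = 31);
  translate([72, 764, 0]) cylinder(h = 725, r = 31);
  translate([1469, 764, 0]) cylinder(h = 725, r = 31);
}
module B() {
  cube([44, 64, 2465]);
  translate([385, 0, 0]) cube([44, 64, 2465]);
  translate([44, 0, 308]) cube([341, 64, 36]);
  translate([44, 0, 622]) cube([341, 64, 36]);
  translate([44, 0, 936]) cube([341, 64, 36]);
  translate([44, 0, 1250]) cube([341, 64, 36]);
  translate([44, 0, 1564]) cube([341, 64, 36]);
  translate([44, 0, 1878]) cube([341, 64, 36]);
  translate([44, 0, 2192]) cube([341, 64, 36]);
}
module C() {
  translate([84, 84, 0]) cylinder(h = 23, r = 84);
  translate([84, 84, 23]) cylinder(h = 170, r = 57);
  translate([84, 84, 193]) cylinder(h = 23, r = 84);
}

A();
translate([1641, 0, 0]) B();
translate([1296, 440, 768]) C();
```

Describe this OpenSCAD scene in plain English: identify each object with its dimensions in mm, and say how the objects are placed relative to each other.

A is a table with a 1541×836 mm rectangular top, 43 mm thick, top surface at z = 768 mm, supported by four round legs of 62 mm diameter, each leg's bounding box inset 41 mm from the nearest pair of top edges, running from the floor.

B is a straight ladder. Two 44×64 mm vertical rails, 2465 mm tall, stand 429 mm apart (outside-to-outside) with their front faces coplanar on the −y side. 7 rungs, each 64 mm deep and 36 mm tall, span between the inner faces of the rails, front faces flush with the rails. The lowest rung's underside is at z = 308 mm and rungs are spaced 314 mm apart (underside to underside).

C is a spool: two coaxial disc flanges of radius 84 mm and thickness 23 mm, joined by a core cylinder of radius 57 mm and height 170 mm. The lower flange rests on z = 0 and the three cylinders share a vertical axis.

The ladder is on the floor beside the table on its +x side. The spool is on top of the table.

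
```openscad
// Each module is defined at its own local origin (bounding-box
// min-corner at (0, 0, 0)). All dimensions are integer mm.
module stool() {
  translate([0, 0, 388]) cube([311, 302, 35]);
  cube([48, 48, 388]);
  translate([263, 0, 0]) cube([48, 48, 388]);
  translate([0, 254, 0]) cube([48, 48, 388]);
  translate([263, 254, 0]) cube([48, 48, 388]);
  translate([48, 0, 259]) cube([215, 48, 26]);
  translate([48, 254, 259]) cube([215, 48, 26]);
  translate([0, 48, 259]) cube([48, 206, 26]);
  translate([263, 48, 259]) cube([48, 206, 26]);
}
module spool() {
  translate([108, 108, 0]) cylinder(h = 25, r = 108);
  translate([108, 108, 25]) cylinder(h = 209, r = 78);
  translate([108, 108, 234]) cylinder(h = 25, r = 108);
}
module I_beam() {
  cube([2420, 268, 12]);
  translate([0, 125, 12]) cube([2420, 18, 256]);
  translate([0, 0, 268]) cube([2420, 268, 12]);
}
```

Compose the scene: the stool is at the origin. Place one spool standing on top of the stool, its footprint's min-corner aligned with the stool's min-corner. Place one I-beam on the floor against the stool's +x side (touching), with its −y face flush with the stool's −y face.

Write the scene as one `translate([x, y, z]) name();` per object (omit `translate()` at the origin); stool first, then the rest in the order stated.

stool();
translate([0, 0, 423]) spool();
translate([311, 0, 0]) I_beam();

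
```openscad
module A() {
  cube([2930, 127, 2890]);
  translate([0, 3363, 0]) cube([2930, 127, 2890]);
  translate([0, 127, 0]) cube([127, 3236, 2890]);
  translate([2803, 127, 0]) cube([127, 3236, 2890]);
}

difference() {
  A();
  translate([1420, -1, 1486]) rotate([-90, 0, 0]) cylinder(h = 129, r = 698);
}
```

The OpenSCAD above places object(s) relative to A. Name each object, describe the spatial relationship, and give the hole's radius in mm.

A is a house frame. The house frame has a circular hole through its front wall. The hole's radius is 698 mm.

The subtracted cylinder has r = 698 mm.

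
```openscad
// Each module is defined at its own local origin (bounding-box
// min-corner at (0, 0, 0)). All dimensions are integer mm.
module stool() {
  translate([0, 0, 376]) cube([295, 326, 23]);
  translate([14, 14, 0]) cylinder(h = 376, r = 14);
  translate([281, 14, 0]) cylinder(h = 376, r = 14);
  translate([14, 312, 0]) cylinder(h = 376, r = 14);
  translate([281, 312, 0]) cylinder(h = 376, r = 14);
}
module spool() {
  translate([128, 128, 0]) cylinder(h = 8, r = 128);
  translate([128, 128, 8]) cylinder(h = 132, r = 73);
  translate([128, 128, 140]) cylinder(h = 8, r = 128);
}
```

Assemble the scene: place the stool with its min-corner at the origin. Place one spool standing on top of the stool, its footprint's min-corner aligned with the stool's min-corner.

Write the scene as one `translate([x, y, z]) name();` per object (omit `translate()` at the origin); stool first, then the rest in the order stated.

stool();
translate([0, 0, 399]) spool();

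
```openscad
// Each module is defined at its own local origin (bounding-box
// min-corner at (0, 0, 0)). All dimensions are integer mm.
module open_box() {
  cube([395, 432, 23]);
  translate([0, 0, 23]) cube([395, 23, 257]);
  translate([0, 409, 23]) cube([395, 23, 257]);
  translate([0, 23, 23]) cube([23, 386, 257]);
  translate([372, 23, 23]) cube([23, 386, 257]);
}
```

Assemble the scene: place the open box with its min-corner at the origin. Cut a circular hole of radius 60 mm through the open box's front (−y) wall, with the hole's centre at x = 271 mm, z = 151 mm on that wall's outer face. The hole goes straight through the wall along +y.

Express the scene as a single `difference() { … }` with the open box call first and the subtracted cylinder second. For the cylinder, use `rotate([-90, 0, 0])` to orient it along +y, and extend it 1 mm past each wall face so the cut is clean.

difference() {
  open_box();
  translate([271, -1, 151]) rotate([-90, 0, 0]) cylinder(h = 25, r = 60);
}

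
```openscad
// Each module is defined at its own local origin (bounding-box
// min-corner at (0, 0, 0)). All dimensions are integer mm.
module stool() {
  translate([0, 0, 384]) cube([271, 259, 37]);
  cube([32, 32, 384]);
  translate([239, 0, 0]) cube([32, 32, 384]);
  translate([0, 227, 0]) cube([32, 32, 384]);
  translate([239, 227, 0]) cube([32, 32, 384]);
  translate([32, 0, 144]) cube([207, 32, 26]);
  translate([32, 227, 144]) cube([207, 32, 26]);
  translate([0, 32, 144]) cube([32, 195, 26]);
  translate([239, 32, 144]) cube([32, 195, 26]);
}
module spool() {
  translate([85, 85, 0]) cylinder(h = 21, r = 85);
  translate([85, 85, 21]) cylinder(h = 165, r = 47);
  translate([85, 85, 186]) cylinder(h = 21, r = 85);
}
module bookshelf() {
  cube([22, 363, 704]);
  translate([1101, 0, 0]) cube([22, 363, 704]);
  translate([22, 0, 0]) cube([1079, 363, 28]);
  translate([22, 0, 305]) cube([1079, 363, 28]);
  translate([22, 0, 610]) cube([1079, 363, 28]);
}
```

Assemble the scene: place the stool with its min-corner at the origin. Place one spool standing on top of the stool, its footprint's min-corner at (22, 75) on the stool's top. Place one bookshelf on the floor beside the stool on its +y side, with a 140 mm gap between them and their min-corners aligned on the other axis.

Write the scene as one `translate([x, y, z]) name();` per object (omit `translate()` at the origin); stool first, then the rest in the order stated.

stool();
translate([22, 75, 421]) spool();
translate([0, 399, 0]) bookshelf();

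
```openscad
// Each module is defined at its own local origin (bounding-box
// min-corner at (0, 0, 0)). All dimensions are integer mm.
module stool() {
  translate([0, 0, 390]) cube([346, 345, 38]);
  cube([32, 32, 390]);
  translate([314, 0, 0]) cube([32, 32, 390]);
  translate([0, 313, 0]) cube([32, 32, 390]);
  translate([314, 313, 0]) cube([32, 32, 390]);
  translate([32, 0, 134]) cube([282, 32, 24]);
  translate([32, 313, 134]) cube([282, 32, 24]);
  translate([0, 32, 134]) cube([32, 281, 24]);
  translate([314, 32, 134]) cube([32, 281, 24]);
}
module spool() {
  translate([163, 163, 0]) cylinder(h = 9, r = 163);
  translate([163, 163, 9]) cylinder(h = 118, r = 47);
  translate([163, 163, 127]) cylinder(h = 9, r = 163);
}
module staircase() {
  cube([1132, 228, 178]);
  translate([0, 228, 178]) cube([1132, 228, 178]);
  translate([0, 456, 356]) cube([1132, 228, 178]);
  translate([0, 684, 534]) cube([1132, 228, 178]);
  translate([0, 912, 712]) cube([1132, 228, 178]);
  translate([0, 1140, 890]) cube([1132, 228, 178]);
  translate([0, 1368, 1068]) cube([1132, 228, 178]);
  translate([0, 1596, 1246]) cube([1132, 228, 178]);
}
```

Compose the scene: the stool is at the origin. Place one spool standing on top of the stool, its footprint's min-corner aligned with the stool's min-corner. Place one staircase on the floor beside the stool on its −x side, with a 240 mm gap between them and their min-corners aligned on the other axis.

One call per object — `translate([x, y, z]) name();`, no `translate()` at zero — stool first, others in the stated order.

stool();
translate([0, 0, 428]) spool();
translate([-1372, 0, 0]) staircase();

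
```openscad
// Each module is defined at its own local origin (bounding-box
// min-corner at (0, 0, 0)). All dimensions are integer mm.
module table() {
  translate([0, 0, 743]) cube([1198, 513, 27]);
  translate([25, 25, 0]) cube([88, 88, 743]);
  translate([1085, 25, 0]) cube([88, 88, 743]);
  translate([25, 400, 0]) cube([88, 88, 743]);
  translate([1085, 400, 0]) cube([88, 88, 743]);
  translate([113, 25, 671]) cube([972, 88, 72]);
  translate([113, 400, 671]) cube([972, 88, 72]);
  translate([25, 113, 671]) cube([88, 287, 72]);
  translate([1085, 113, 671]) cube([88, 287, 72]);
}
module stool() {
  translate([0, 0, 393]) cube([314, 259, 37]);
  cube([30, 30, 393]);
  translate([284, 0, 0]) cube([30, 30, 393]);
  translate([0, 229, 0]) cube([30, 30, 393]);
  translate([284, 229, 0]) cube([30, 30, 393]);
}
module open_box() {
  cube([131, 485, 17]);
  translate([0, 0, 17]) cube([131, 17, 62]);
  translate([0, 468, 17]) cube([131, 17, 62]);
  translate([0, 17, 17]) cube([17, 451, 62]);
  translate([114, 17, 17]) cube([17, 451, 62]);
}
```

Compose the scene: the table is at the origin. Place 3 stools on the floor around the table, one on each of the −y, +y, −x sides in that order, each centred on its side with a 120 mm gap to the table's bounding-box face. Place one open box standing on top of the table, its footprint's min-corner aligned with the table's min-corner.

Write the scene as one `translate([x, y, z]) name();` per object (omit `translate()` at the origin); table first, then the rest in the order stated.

table();
translate([442, -379, 0]) stool();
translate([442, 633, 0]) stool();
translate([-434, 127, 0]) stool();
translate([0, 0, 770]) open_box();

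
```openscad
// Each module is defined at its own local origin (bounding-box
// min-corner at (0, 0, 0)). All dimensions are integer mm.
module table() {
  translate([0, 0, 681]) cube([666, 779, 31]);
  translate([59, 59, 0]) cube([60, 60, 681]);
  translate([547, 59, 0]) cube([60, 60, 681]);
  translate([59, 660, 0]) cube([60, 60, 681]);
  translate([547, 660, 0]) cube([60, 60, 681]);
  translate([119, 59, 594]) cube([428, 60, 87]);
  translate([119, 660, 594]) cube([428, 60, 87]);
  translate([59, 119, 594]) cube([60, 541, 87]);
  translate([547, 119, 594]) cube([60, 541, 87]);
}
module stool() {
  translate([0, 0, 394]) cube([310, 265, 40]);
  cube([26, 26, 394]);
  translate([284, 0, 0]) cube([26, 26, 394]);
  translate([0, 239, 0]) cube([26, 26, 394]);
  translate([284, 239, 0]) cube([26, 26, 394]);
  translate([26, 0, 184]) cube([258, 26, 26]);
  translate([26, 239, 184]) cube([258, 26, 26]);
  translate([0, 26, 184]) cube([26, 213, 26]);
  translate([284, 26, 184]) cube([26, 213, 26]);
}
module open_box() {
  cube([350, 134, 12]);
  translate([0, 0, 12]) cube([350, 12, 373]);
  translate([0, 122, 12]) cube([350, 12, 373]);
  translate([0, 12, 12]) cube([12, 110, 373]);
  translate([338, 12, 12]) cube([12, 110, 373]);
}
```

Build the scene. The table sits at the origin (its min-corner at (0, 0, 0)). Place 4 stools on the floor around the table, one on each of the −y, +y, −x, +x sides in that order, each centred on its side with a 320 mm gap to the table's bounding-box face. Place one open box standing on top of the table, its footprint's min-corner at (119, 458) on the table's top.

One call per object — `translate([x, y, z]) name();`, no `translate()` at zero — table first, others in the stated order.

table();
translate([178, -585, 0]) stool();
translate([178, 1099, 0]) stool();
translate([-630, 257, 0]) stool();
translate([986, 257, 0]) stool();
translate([119, 458, 712]) open_box();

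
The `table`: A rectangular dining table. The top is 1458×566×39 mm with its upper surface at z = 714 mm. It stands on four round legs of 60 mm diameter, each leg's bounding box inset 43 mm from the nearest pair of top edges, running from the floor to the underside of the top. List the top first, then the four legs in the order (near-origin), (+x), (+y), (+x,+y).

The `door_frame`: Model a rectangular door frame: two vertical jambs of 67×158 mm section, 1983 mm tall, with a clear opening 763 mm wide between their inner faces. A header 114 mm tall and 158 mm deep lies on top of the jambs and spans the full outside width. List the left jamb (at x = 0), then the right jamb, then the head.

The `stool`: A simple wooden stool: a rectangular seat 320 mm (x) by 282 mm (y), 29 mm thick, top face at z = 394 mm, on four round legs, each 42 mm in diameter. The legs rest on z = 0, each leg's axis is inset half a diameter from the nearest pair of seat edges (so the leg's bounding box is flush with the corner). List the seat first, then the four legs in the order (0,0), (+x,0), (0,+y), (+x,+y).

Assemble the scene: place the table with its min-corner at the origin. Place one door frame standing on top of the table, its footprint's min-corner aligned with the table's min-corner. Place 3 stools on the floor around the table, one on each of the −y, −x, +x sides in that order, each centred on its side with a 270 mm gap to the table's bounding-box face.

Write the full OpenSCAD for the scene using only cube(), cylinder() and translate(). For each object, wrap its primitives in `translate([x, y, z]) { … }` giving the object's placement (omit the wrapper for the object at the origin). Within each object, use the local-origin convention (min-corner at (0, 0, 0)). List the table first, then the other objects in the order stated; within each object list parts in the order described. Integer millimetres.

translate([0, 0, 675]) cube([1458, 566, 39]);
translate([73, 73, 0]) cylinder(h = 675, r = 30);
translate([1385, 73, 0]) cylinder(h = 675, r = 30);
translate([73, 493, 0]) cylinder(h = 675, r = 30);
translate([1385, 493, 0]) cylinder(h = 675, r = 30);
translate([0, 0, 714]) {
  cube([67, 158, 1983]);
  translate([830, 0, 0]) cube([67, 158, 1983]);
  translate([0, 0, 1983]) cube([897, 158, 114]);
}
translate([569, -552, 0]) {
  translate([0, 0, 365]) cube([320, 282, 29]);
  translate([21, 21, 0]) cylinder(h = 365, r = 21);
  translate([299, 21, 0]) cylinder(h = 365, r = 21);
  translate([21, 261, 0]) cylinder(h = 365, r = 21);
  translate([299, 261, 0]) cylinder(h = 365, r = 21);
}
translate([-590, 142, 0]) {
  translate([0, 0, 365]) cube([320, 282, 29]);
  translate([21, 21, 0]) cylinder(h = 365, r = 21);
  translate([299, 21, 0]) cylinder(h = 365, r = 21);
  translate([21, 261, 0]) cylinder(h = 365, r = 21);
  translate([299, 261, 0]) cylinder(h = 365, r = 21);
}
translate([1728, 142, 0]) {
  translate([0, 0, 365]) cube([320, 282, 29]);
  translate([21, 21, 0]) cylinder(h = 365, r = 21);
  translate([299, 21, 0]) cylinder(h = 365, r = 21);
  translate([21, 261, 0]) cylinder(h = 365, r = 21);
  translate([299, 261, 0]) cylinder(h = 365, r = 21);
}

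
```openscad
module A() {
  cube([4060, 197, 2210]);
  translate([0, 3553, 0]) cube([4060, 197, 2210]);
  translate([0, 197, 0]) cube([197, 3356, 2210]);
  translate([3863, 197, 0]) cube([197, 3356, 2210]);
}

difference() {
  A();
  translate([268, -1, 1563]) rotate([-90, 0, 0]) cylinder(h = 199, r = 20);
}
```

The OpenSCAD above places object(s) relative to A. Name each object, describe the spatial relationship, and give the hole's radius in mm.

A is a house frame. The house frame has a circular hole through its front wall. The hole's radius is 20 mm.

The subtracted cylinder has r = 20 mm.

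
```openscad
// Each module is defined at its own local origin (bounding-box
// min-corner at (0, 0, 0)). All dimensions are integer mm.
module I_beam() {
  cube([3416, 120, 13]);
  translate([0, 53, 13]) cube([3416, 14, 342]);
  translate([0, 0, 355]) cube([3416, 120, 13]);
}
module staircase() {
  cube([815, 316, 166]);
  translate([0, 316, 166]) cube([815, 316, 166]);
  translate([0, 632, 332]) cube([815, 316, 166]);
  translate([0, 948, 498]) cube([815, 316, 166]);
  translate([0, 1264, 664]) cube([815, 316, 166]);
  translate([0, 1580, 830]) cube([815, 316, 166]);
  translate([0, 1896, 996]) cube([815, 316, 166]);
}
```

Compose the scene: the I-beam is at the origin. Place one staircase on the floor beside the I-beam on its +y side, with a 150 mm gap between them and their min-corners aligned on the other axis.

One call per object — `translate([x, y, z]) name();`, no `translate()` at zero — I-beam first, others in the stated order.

I_beam();
translate([0, 270, 0]) staircase();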